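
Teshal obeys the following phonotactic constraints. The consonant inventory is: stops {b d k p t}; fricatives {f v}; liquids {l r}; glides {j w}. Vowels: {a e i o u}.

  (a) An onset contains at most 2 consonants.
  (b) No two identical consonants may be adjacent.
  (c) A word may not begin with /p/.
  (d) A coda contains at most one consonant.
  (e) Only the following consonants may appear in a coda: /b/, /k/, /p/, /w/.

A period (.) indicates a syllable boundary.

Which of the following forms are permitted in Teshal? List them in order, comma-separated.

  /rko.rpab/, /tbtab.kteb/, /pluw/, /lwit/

/rko.rpab/

/rko.rpab/ — σ1 onset /rk/ (2C), coda /∅/ ok; σ2 onset /rp/ (2C), coda /b/ ok → permitted
/tbtab.kteb/ — violates constraint (a): syllable 1 onset /tbt/ has 3 consonants (> 2) → not permitted
/pluw/ — violates constraint (c): word begins with /p/ → not permitted
/lwit/ — violates constraint (e): syllable 1 coda contains /t/, which is not a licensed coda consonant → not permitted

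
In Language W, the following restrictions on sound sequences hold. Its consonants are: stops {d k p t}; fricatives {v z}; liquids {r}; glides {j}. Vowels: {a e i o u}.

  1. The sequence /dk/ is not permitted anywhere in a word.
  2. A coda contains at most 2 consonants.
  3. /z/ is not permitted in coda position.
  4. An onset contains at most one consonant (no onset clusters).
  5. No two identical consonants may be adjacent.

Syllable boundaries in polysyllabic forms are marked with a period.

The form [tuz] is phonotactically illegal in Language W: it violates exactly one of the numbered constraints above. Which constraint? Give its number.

3

[tuz]: syllable 1 coda contains /z/.
This is a violation of constraint 3: "/z/ is not permitted in coda position."
The remaining constraints (1, 2, 4, 5) are satisfied.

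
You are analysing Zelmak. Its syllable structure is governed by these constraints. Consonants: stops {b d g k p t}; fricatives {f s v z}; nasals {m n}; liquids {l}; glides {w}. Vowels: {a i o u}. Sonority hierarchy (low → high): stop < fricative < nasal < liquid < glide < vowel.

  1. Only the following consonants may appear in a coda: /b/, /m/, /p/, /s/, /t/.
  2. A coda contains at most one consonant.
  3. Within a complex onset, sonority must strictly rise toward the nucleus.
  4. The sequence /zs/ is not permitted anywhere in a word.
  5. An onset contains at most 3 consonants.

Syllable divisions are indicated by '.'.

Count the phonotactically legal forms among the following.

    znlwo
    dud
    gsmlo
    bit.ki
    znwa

2

znlwo — violates constraint 5: syllable 1 onset /znlw/ has 4 consonants (> 3) → phonotactically illegal
dud — violates constraint 1: syllable 1 coda contains /d/, which is not a licensed coda consonant → phonotactically illegal
gsmlo — violates constraint 5: syllable 1 onset /gsml/ has 4 consonants (> 3) → phonotactically illegal
bit.ki — σ1 onset /b/, coda /t/ ok; σ2 onset /k/, coda /∅/ ok → phonotactically legal
znwa — σ1 onset /znw/ (2→3→5 rises), coda /∅/ ok → phonotactically legal
Phonotactically legal: bit.ki, znwa → 2.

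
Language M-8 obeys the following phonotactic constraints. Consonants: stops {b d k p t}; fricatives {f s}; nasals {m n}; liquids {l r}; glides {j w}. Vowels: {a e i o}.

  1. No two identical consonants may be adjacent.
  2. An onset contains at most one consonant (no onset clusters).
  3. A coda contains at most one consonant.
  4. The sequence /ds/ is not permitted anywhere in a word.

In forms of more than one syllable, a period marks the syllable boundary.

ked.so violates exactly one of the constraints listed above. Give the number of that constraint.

ked.so: contains banned sequence /ds/.
This is a violation of constraint 4: "The sequence /ds/ is not permitted anywhere in a word."
The remaining constraints (1, 2, 3) are satisfied.

4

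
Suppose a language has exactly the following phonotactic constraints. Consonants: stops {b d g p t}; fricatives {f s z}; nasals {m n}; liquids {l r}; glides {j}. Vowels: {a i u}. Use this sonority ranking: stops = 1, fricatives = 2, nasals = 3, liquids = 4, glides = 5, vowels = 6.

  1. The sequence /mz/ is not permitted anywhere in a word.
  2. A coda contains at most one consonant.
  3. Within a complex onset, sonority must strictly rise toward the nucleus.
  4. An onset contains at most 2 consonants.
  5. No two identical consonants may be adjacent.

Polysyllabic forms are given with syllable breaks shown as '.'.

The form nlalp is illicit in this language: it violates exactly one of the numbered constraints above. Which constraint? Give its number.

nlalp: syllable 1 coda /lp/ has 2 consonants (> 1).
This is a violation of constraint 2: "A coda contains at most one consonant."
The remaining constraints (1, 3, 4, 5) are satisfied.

2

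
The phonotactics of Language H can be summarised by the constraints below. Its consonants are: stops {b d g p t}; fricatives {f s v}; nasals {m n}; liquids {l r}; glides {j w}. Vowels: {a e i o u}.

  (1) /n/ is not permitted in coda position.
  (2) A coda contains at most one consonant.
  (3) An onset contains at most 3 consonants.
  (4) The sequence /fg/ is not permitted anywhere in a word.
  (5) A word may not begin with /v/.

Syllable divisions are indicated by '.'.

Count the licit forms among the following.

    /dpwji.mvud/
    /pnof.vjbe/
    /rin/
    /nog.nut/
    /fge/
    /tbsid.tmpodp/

/dpwji.mvud/ — violates constraint 3: syllable 1 onset /dpwj/ has 4 consonants (> 3) → illicit
/pnof.vjbe/ — σ1 onset /pn/ (2C), coda /f/ ok; σ2 onset /vjb/ (3C), coda /∅/ ok → licit
/rin/ — violates constraint 1: syllable 1 coda contains /n/ → illicit
/nog.nut/ — σ1 onset /n/, coda /g/ ok; σ2 onset /n/, coda /t/ ok → licit
/fge/ — violates constraint 4: contains banned sequence /fg/ → illicit
/tbsid.tmpodp/ — violates constraint 2: syllable 2 coda /dp/ has 2 consonants (> 1) → illicit
Licit: /pnof.vjbe/, /nog.nut/ → 2.

2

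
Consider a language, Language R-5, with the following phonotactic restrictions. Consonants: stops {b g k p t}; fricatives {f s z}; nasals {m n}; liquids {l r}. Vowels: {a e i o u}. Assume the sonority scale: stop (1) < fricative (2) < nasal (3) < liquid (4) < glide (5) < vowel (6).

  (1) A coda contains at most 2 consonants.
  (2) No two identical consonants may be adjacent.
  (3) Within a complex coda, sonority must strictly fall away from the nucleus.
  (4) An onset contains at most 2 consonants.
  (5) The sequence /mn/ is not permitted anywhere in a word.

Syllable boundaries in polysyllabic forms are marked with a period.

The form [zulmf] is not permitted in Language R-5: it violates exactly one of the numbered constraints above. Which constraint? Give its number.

1

[zulmf]: syllable 1 coda /lmf/ has 3 consonants (> 2).
This is a violation of constraint 1: "A coda contains at most 2 consonants."
The remaining constraints (2, 3, 4, 5) are satisfied.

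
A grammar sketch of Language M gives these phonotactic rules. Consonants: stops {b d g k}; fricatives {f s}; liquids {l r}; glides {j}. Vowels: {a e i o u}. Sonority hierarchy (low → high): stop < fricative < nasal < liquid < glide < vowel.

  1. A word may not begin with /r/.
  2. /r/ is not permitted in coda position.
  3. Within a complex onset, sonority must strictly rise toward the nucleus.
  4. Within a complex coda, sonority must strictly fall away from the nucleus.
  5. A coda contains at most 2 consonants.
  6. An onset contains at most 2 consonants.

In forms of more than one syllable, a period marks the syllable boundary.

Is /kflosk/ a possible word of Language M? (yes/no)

no

/kflosk/ — violates constraint 6: syllable 1 onset /kfl/ has 3 consonants (> 2) → phonotactically illegal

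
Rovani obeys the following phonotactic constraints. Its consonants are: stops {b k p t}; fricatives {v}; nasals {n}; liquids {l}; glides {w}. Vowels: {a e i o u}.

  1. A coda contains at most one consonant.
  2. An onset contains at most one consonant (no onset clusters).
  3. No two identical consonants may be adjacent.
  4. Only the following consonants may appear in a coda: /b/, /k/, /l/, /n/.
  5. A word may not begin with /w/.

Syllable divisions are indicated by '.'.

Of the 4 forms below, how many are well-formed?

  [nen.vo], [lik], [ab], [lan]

[nen.vo] — σ1 onset /n/, coda /n/ ok; σ2 onset /v/, coda /∅/ ok → well-formed
[lik] — σ1 onset /l/, coda /k/ ok → well-formed
[ab] — σ1 onset /∅/, coda /b/ ok → well-formed
[lan] — σ1 onset /l/, coda /n/ ok → well-formed
Well-formed: [nen.vo], [lik], [ab], [lan] → 4.

4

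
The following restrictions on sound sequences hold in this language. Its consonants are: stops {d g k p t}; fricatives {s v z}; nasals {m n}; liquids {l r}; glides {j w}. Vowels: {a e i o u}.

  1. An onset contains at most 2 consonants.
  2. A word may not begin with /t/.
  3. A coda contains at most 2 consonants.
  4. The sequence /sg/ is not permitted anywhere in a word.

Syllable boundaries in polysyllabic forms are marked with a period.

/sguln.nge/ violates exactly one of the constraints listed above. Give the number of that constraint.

4

/sguln.nge/: contains banned sequence /sg/.
This is a violation of constraint 4: "The sequence /sg/ is not permitted anywhere in a word."
The remaining constraints (1, 2, 3) are satisfied.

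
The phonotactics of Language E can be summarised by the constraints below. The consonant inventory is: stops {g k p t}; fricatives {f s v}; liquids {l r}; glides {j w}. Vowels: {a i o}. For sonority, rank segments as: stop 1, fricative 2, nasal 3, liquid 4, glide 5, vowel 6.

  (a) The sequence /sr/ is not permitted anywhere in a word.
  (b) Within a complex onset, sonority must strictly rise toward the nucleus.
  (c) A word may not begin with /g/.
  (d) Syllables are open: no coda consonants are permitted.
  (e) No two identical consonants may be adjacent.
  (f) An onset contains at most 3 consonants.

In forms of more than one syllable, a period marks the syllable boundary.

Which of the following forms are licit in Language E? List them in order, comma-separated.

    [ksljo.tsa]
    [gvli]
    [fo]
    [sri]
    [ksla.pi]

[ksljo.tsa] — violates constraint (f): syllable 1 onset /kslj/ has 4 consonants (> 3) → illicit
[gvli] — violates constraint (c): word begins with /g/ → illicit
[fo] — σ1 onset /f/, coda /∅/ ok → licit
[sri] — violates constraint (a): contains banned sequence /sr/ → illicit
[ksla.pi] — σ1 onset /ksl/ (1→2→4 rises), coda /∅/ ok; σ2 onset /p/, coda /∅/ ok → licit

[fo], [ksla.pi]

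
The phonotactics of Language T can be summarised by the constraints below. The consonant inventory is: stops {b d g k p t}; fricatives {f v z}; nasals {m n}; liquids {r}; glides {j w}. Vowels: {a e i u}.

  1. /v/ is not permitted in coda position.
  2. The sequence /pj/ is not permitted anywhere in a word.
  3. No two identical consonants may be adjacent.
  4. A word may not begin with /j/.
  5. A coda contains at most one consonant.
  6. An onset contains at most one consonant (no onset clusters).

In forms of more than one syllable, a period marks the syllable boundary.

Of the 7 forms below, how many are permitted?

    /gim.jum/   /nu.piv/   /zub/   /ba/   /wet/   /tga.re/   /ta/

/gim.jum/ — σ1 onset /g/, coda /m/ ok; σ2 onset /j/, coda /m/ ok → permitted
/nu.piv/ — violates constraint 1: syllable 2 coda contains /v/ → not permitted
/zub/ — σ1 onset /z/, coda /b/ ok → permitted
/ba/ — σ1 onset /b/, coda /∅/ ok → permitted
/wet/ — σ1 onset /w/, coda /t/ ok → permitted
/tga.re/ — violates constraint 6: syllable 1 onset /tg/ has 2 consonants (> 1) → not permitted
/ta/ — σ1 onset /t/, coda /∅/ ok → permitted
Permitted: /gim.jum/, /zub/, /ba/, /wet/, /ta/ → 5.

5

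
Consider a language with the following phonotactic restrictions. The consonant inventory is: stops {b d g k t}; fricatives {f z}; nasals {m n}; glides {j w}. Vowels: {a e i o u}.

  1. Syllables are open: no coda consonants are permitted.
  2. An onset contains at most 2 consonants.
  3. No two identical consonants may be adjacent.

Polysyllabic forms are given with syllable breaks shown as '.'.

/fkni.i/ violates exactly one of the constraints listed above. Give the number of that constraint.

2

/fkni.i/: syllable 1 onset /fkn/ has 3 consonants (> 2).
This is a violation of constraint 2: "An onset contains at most 2 consonants."
The remaining constraints (1, 3) are satisfied.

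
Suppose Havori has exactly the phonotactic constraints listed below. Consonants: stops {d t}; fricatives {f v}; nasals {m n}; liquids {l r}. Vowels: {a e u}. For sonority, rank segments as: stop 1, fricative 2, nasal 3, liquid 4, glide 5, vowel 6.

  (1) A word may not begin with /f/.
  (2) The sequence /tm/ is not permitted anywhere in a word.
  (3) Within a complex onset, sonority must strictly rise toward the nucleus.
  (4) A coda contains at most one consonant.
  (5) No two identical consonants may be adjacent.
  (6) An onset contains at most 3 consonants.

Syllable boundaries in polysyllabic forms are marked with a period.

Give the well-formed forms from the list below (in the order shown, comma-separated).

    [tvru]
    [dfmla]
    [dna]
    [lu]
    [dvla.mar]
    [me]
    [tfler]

[tvru] — σ1 onset /tvr/ (1→2→4 rises), coda /∅/ ok → well-formed
[dfmla] — violates constraint 6: syllable 1 onset /dfml/ has 4 consonants (> 3) → ill-formed
[dna] — σ1 onset /dn/ (1→3 rises), coda /∅/ ok → well-formed
[lu] — σ1 onset /l/, coda /∅/ ok → well-formed
[dvla.mar] — σ1 onset /dvl/ (1→2→4 rises), coda /∅/ ok; σ2 onset /m/, coda /r/ ok → well-formed
[me] — σ1 onset /m/, coda /∅/ ok → well-formed
[tfler] — σ1 onset /tfl/ (1→2→4 rises), coda /r/ ok → well-formed

[tvru], [dna], [lu], [dvla.mar], [me], [tfler]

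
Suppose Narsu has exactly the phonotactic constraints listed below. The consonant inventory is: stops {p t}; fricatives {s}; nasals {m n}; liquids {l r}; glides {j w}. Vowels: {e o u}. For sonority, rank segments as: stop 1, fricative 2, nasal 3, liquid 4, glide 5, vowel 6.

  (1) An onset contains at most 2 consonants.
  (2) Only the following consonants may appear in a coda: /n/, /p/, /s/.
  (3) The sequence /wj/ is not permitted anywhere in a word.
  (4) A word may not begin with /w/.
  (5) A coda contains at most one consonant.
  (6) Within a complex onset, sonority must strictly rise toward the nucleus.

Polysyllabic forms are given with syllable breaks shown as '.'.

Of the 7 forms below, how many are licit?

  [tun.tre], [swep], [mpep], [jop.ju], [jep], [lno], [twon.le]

5

[tun.tre] — σ1 onset /t/, coda /n/ ok; σ2 onset /tr/ (1→4 rises), coda /∅/ ok → licit
[swep] — σ1 onset /sw/ (2→5 rises), coda /p/ ok → licit
[mpep] — violates constraint 6: syllable 1 onset /mp/: /m/ (nasal, 3) → /p/ (stop, 1) does not rise → illicit
[jop.ju] — σ1 onset /j/, coda /p/ ok; σ2 onset /j/, coda /∅/ ok → licit
[jep] — σ1 onset /j/, coda /p/ ok → licit
[lno] — violates constraint 6: syllable 1 onset /ln/: /l/ (liquid, 4) → /n/ (nasal, 3) does not rise → illicit
[twon.le] — σ1 onset /tw/ (1→5 rises), coda /n/ ok; σ2 onset /l/, coda /∅/ ok → licit
Licit: [tun.tre], [swep], [jop.ju], [jep], [twon.le] → 5.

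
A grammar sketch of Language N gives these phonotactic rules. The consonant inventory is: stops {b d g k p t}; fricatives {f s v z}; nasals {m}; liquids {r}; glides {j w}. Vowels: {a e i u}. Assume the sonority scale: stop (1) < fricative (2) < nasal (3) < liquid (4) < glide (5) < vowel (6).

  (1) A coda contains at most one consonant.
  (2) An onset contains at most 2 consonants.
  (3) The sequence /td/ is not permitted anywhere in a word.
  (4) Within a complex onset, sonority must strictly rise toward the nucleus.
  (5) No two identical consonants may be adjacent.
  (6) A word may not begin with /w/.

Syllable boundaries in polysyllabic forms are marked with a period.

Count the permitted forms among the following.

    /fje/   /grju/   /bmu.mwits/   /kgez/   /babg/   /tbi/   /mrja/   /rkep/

1

/fje/ — σ1 onset /fj/ (2→5 rises), coda /∅/ ok → permitted
/grju/ — violates constraint 2: syllable 1 onset /grj/ has 3 consonants (> 2) → not permitted
/bmu.mwits/ — violates constraint 1: syllable 2 coda /ts/ has 2 consonants (> 1) → not permitted
/kgez/ — violates constraint 4: syllable 1 onset /kg/: /k/ (stop, 1) → /g/ (stop, 1) does not rise → not permitted
/babg/ — violates constraint 1: syllable 1 coda /bg/ has 2 consonants (> 1) → not permitted
/tbi/ — violates constraint 4: syllable 1 onset /tb/: /t/ (stop, 1) → /b/ (stop, 1) does not rise → not permitted
/mrja/ — violates constraint 2: syllable 1 onset /mrj/ has 3 consonants (> 2) → not permitted
/rkep/ — violates constraint 4: syllable 1 onset /rk/: /r/ (liquid, 4) → /k/ (stop, 1) does not rise → not permitted
Permitted: /fje/ → 1.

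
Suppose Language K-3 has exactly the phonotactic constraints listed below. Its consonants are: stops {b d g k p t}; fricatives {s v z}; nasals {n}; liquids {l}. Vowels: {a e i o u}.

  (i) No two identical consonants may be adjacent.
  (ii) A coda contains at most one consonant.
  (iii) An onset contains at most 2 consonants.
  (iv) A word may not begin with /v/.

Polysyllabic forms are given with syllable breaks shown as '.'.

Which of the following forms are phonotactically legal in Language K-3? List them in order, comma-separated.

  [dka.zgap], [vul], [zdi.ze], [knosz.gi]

[dka.zgap] — σ1 onset /dk/ (2C), coda /∅/ ok; σ2 onset /zg/ (2C), coda /p/ ok → phonotactically legal
[vul] — violates constraint (iv): word begins with /v/ → phonotactically illegal
[zdi.ze] — σ1 onset /zd/ (2C), coda /∅/ ok; σ2 onset /z/, coda /∅/ ok → phonotactically legal
[knosz.gi] — violates constraint (ii): syllable 1 coda /sz/ has 2 consonants (> 1) → phonotactically illegal

[dka.zgap], [zdi.ze]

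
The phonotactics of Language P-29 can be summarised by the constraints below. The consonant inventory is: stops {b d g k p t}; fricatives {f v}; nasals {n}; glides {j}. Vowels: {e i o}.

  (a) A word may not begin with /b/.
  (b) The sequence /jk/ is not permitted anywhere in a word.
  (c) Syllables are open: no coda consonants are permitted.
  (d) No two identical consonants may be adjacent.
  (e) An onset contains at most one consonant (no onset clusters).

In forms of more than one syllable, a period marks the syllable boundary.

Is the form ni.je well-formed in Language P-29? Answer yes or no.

yes

ni.je — σ1 onset /n/, coda /∅/ ok; σ2 onset /j/, coda /∅/ ok → well-formed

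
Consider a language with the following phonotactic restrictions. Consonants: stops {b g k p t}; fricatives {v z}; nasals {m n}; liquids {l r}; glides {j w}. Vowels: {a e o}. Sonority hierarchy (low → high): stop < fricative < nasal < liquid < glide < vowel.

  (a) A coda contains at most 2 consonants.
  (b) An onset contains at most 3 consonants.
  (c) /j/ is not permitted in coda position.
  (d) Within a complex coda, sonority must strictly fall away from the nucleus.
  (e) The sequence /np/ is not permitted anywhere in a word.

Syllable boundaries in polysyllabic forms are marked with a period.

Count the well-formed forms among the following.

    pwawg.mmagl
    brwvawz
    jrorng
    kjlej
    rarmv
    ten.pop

pwawg.mmagl — violates constraint (d): syllable 2 coda /gl/: /g/ (stop, 1) → /l/ (liquid, 4) does not fall → ill-formed
brwvawz — violates constraint (b): syllable 1 onset /brwv/ has 4 consonants (> 3) → ill-formed
jrorng — violates constraint (a): syllable 1 coda /rng/ has 3 consonants (> 2) → ill-formed
kjlej — violates constraint (c): syllable 1 coda contains /j/ → ill-formed
rarmv — violates constraint (a): syllable 1 coda /rmv/ has 3 consonants (> 2) → ill-formed
ten.pop — violates constraint (e): contains banned sequence /np/ → ill-formed
No form is well-formed → 0.

0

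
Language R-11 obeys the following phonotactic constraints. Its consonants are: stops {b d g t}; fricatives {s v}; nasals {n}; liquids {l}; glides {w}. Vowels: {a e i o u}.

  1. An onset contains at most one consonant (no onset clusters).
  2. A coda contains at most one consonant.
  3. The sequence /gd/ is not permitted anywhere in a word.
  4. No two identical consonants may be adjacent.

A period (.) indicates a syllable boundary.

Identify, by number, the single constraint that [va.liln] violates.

[va.liln]: syllable 2 coda /ln/ has 2 consonants (> 1).
This is a violation of constraint 2: "A coda contains at most one consonant."
The remaining constraints (1, 3, 4) are satisfied.

2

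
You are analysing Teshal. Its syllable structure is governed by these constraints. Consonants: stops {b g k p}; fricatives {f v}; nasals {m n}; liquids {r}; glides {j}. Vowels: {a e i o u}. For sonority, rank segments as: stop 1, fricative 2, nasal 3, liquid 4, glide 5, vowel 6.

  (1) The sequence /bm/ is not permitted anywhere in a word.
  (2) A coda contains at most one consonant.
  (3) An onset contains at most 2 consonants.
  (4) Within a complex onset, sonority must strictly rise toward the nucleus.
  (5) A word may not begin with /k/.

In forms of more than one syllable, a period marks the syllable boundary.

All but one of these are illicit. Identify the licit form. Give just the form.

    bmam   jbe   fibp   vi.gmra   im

im

bmam — violates constraint 1: contains banned sequence /bm/ → illicit
jbe — violates constraint 4: syllable 1 onset /jb/: /j/ (glide, 5) → /b/ (stop, 1) does not rise → illicit
fibp — violates constraint 2: syllable 1 coda /bp/ has 2 consonants (> 1) → illicit
vi.gmra — violates constraint 3: syllable 2 onset /gmr/ has 3 consonants (> 2) → illicit
im — σ1 onset /∅/, coda /m/ ok → licit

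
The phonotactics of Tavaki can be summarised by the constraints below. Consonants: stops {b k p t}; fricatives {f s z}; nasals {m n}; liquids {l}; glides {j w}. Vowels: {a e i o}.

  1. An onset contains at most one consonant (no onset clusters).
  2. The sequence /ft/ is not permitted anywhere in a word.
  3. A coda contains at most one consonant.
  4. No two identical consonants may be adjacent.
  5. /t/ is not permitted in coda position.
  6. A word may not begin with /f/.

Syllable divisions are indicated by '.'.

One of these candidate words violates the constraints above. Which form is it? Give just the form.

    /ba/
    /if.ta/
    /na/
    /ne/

/if.ta/

/ba/ — σ1 onset /b/, coda /∅/ ok → licit
/if.ta/ — violates constraint 2: contains banned sequence /ft/ → illicit
/na/ — σ1 onset /n/, coda /∅/ ok → licit
/ne/ — σ1 onset /n/, coda /∅/ ok → licit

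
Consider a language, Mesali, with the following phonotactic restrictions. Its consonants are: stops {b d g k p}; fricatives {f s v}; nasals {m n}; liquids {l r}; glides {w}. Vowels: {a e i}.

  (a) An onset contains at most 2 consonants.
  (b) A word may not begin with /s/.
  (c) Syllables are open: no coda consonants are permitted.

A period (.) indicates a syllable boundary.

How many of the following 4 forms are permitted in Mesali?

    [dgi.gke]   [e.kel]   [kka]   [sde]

[dgi.gke] — σ1 onset /dg/ (2C), coda /∅/ ok; σ2 onset /gk/ (2C), coda /∅/ ok → permitted
[e.kel] — violates constraint (c): syllable 2 coda /l/ has 1 consonant (> 0) → not permitted
[kka] — σ1 onset /kk/ (2C), coda /∅/ ok → permitted
[sde] — violates constraint (b): word begins with /s/ → not permitted
Permitted: [dgi.gke], [kka] → 2.

2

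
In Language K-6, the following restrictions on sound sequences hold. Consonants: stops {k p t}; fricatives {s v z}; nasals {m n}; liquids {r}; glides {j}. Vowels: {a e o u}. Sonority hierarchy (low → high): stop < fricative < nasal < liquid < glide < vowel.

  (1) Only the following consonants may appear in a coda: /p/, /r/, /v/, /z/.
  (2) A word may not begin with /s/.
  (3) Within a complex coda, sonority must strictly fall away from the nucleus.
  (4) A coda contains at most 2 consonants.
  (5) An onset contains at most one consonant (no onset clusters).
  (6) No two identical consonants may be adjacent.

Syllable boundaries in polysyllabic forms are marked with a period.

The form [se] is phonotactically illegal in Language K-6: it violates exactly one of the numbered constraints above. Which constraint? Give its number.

2

[se]: word begins with /s/.
This is a violation of constraint 2: "A word may not begin with /s/."
The remaining constraints (1, 3, 4, 5, 6) are satisfied.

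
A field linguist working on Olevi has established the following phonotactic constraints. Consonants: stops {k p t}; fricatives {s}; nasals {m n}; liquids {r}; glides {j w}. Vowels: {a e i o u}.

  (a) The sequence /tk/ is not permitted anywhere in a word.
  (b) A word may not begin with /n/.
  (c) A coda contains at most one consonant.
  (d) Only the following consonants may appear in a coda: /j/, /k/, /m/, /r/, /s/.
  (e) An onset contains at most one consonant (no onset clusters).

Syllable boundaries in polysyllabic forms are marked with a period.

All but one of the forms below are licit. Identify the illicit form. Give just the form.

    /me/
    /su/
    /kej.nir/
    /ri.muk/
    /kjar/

/kjar/

/me/ — σ1 onset /m/, coda /∅/ ok → licit
/su/ — σ1 onset /s/, coda /∅/ ok → licit
/kej.nir/ — σ1 onset /k/, coda /j/ ok; σ2 onset /n/, coda /r/ ok → licit
/ri.muk/ — σ1 onset /r/, coda /∅/ ok; σ2 onset /m/, coda /k/ ok → licit
/kjar/ — violates constraint (e): syllable 1 onset /kj/ has 2 consonants (> 1) → illicit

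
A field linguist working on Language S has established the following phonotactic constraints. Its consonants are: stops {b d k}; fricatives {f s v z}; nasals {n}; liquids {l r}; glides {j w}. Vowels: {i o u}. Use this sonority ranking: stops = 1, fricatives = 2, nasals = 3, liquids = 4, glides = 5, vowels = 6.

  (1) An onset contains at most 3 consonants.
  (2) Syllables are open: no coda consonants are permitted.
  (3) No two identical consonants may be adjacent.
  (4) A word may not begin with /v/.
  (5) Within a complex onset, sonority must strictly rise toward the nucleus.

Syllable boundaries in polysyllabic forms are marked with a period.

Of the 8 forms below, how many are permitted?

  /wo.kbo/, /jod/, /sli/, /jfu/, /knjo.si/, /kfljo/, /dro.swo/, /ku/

4

/wo.kbo/ — violates constraint 5: syllable 2 onset /kb/: /k/ (stop, 1) → /b/ (stop, 1) does not rise → not permitted
/jod/ — violates constraint 2: syllable 1 coda /d/ has 1 consonant (> 0) → not permitted
/sli/ — σ1 onset /sl/ (2→4 rises), coda /∅/ ok → permitted
/jfu/ — violates constraint 5: syllable 1 onset /jf/: /j/ (glide, 5) → /f/ (fricative, 2) does not rise → not permitted
/knjo.si/ — σ1 onset /knj/ (1→3→5 rises), coda /∅/ ok; σ2 onset /s/, coda /∅/ ok → permitted
/kfljo/ — violates constraint 1: syllable 1 onset /kflj/ has 4 consonants (> 3) → not permitted
/dro.swo/ — σ1 onset /dr/ (1→4 rises), coda /∅/ ok; σ2 onset /sw/ (2→5 rises), coda /∅/ ok → permitted
/ku/ — σ1 onset /k/, coda /∅/ ok → permitted
Permitted: /sli/, /knjo.si/, /dro.swo/, /ku/ → 4.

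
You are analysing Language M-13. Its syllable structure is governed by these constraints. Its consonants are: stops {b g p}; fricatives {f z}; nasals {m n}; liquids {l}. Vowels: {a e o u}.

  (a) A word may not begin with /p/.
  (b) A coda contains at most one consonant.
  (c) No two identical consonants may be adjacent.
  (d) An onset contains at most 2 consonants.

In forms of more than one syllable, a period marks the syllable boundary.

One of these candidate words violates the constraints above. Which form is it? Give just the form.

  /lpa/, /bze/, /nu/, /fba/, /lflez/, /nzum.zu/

/lflez/

/lpa/ — σ1 onset /lp/ (2C), coda /∅/ ok → permitted
/bze/ — σ1 onset /bz/ (2C), coda /∅/ ok → permitted
/nu/ — σ1 onset /n/, coda /∅/ ok → permitted
/fba/ — σ1 onset /fb/ (2C), coda /∅/ ok → permitted
/lflez/ — violates constraint (d): syllable 1 onset /lfl/ has 3 consonants (> 2) → not permitted
/nzum.zu/ — σ1 onset /nz/ (2C), coda /m/ ok; σ2 onset /z/, coda /∅/ ok → permitted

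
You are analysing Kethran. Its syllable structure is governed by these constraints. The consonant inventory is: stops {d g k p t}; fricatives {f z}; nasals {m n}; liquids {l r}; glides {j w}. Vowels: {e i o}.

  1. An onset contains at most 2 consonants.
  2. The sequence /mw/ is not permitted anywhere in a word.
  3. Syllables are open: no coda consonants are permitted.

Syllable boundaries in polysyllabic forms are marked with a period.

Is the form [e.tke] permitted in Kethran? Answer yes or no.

[e.tke] — σ1 onset /∅/, coda /∅/ ok; σ2 onset /tk/ (2C), coda /∅/ ok → permitted

yes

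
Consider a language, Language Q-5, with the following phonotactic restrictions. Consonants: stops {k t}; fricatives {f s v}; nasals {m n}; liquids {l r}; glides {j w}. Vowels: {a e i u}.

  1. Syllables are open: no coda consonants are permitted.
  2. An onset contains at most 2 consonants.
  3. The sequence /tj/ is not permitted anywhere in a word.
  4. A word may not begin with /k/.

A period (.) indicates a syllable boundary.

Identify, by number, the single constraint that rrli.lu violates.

rrli.lu: syllable 1 onset /rrl/ has 3 consonants (> 2).
This is a violation of constraint 2: "An onset contains at most 2 consonants."
The remaining constraints (1, 3, 4) are satisfied.

2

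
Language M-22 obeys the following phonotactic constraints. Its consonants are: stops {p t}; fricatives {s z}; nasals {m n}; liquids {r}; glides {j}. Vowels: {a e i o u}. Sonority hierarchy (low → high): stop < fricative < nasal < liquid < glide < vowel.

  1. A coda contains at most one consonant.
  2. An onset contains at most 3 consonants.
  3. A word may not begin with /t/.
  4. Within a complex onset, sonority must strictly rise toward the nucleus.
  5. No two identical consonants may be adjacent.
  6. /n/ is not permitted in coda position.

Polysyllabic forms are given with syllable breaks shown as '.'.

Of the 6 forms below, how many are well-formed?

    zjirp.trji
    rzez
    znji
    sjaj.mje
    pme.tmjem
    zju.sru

4

zjirp.trji — violates constraint 1: syllable 1 coda /rp/ has 2 consonants (> 1) → ill-formed
rzez — violates constraint 4: syllable 1 onset /rz/: /r/ (liquid, 4) → /z/ (fricative, 2) does not rise → ill-formed
znji — σ1 onset /znj/ (2→3→5 rises), coda /∅/ ok → well-formed
sjaj.mje — σ1 onset /sj/ (2→5 rises), coda /j/ ok; σ2 onset /mj/ (3→5 rises), coda /∅/ ok → well-formed
pme.tmjem — σ1 onset /pm/ (1→3 rises), coda /∅/ ok; σ2 onset /tmj/ (1→3→5 rises), coda /m/ ok → well-formed
zju.sru — σ1 onset /zj/ (2→5 rises), coda /∅/ ok; σ2 onset /sr/ (2→4 rises), coda /∅/ ok → well-formed
Well-formed: znji, sjaj.mje, pme.tmjem, zju.sru → 4.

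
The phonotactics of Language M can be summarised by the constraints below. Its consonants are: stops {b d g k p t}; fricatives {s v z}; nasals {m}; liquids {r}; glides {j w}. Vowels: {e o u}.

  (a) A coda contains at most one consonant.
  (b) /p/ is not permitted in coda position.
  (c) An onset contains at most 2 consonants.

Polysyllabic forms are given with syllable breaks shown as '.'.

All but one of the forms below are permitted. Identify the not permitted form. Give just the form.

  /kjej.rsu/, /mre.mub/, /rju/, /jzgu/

/jzgu/

/kjej.rsu/ — σ1 onset /kj/ (2C), coda /j/ ok; σ2 onset /rs/ (2C), coda /∅/ ok → permitted
/mre.mub/ — σ1 onset /mr/ (2C), coda /∅/ ok; σ2 onset /m/, coda /b/ ok → permitted
/rju/ — σ1 onset /rj/ (2C), coda /∅/ ok → permitted
/jzgu/ — violates constraint (c): syllable 1 onset /jzg/ has 3 consonants (> 2) → not permitted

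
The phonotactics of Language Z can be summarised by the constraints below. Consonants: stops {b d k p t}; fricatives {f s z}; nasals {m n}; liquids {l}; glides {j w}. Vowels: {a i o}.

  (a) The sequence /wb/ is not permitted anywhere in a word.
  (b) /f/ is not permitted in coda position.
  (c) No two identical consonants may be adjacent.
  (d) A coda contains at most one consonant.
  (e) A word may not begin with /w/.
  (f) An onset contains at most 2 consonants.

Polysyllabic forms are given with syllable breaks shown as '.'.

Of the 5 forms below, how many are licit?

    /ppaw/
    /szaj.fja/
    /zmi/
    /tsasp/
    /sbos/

3

/ppaw/ — violates constraint (c): adjacent identical consonants /pp/ → illicit
/szaj.fja/ — σ1 onset /sz/ (2C), coda /j/ ok; σ2 onset /fj/ (2C), coda /∅/ ok → licit
/zmi/ — σ1 onset /zm/ (2C), coda /∅/ ok → licit
/tsasp/ — violates constraint (d): syllable 1 coda /sp/ has 2 consonants (> 1) → illicit
/sbos/ — σ1 onset /sb/ (2C), coda /s/ ok → licit
Licit: /szaj.fja/, /zmi/, /sbos/ → 3.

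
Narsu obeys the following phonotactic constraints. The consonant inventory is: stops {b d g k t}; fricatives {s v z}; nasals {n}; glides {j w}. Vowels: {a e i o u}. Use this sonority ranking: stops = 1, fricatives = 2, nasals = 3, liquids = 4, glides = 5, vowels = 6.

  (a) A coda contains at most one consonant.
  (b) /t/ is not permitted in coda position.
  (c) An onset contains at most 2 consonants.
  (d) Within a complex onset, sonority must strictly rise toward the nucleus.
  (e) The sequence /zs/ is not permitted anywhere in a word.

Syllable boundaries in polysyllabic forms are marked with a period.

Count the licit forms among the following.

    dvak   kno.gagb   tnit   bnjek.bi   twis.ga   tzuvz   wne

dvak — σ1 onset /dv/ (1→2 rises), coda /k/ ok → licit
kno.gagb — violates constraint (a): syllable 2 coda /gb/ has 2 consonants (> 1) → illicit
tnit — violates constraint (b): syllable 1 coda contains /t/ → illicit
bnjek.bi — violates constraint (c): syllable 1 onset /bnj/ has 3 consonants (> 2) → illicit
twis.ga — σ1 onset /tw/ (1→5 rises), coda /s/ ok; σ2 onset /g/, coda /∅/ ok → licit
tzuvz — violates constraint (a): syllable 1 coda /vz/ has 2 consonants (> 1) → illicit
wne — violates constraint (d): syllable 1 onset /wn/: /w/ (glide, 5) → /n/ (nasal, 3) does not rise → illicit
Licit: dvak, twis.ga → 2.

2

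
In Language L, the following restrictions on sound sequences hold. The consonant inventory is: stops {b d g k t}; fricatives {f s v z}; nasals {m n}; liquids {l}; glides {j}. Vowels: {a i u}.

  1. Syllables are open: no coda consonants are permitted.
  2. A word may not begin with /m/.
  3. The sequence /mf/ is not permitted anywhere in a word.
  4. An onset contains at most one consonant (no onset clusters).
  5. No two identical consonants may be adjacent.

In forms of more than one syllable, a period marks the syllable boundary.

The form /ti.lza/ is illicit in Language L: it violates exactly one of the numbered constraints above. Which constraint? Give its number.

4

/ti.lza/: syllable 2 onset /lz/ has 2 consonants (> 1).
This is a violation of constraint 4: "An onset contains at most one consonant (no onset clusters)."
The remaining constraints (1, 2, 3, 5) are satisfied.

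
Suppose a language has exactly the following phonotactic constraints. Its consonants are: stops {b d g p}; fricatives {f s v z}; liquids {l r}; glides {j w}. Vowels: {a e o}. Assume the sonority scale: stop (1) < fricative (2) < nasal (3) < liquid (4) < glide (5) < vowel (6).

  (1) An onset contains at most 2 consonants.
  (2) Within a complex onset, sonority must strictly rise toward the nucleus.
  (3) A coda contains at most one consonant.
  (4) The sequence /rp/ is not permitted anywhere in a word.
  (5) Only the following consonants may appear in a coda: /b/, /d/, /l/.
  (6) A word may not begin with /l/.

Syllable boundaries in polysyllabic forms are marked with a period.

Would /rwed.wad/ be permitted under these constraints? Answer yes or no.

yes

/rwed.wad/ — σ1 onset /rw/ (4→5 rises), coda /d/ ok; σ2 onset /w/, coda /d/ ok → permitted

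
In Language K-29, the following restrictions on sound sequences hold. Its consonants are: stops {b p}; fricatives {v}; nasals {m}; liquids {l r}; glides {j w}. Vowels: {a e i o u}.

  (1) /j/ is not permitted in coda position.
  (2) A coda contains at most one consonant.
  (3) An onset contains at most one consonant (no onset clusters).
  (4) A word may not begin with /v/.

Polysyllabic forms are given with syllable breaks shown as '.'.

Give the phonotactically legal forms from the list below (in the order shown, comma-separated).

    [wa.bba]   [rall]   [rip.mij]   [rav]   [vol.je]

[wa.bba] — violates constraint 3: syllable 2 onset /bb/ has 2 consonants (> 1) → phonotactically illegal
[rall] — violates constraint 2: syllable 1 coda /ll/ has 2 consonants (> 1) → phonotactically illegal
[rip.mij] — violates constraint 1: syllable 2 coda contains /j/ → phonotactically illegal
[rav] — σ1 onset /r/, coda /v/ ok → phonotactically legal
[vol.je] — violates constraint 4: word begins with /v/ → phonotactically illegal

[rav]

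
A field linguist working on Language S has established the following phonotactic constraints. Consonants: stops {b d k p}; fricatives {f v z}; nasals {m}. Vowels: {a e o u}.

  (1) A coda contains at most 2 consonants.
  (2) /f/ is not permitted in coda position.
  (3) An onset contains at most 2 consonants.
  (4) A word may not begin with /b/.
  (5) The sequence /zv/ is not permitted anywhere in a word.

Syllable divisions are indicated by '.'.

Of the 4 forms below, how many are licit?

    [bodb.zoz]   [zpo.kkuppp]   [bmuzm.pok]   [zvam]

[bodb.zoz] — violates constraint 4: word begins with /b/ → illicit
[zpo.kkuppp] — violates constraint 1: syllable 2 coda /ppp/ has 3 consonants (> 2) → illicit
[bmuzm.pok] — violates constraint 4: word begins with /b/ → illicit
[zvam] — violates constraint 5: contains banned sequence /zv/ → illicit
No form is licit → 0.

0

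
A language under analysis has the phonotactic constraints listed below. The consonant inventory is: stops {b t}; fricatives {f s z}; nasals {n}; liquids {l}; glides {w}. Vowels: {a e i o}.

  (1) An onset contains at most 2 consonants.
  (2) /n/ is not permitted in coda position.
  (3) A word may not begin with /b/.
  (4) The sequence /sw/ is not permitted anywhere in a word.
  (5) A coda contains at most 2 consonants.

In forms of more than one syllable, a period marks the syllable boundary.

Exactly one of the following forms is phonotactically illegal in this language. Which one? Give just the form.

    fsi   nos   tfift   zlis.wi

zlis.wi

fsi — σ1 onset /fs/ (2C), coda /∅/ ok → phonotactically legal
nos — σ1 onset /n/, coda /s/ ok → phonotactically legal
tfift — σ1 onset /tf/ (2C), coda /ft/ (2C) ok → phonotactically legal
zlis.wi — violates constraint 4: contains banned sequence /sw/ → phonotactically illegal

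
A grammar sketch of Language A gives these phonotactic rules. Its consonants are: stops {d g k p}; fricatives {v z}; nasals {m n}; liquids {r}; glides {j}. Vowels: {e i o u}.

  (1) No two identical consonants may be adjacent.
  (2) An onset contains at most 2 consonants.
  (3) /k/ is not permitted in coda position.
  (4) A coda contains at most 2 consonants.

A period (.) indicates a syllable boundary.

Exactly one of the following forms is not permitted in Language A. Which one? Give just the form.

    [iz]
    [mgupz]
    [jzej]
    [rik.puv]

[rik.puv]

[iz] — σ1 onset /∅/, coda /z/ ok → permitted
[mgupz] — σ1 onset /mg/ (2C), coda /pz/ (2C) ok → permitted
[jzej] — σ1 onset /jz/ (2C), coda /j/ ok → permitted
[rik.puv] — violates constraint 3: syllable 1 coda contains /k/ → not permitted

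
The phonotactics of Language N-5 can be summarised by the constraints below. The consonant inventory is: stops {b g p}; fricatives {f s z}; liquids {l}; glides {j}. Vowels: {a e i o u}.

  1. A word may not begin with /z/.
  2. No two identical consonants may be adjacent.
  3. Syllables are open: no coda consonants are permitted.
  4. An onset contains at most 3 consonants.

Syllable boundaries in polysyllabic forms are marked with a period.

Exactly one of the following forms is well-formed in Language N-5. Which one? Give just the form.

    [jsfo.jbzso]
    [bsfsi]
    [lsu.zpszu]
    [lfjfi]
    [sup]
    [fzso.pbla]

[fzso.pbla]

[jsfo.jbzso] — violates constraint 4: syllable 2 onset /jbzs/ has 4 consonants (> 3) → ill-formed
[bsfsi] — violates constraint 4: syllable 1 onset /bsfs/ has 4 consonants (> 3) → ill-formed
[lsu.zpszu] — violates constraint 4: syllable 2 onset /zpsz/ has 4 consonants (> 3) → ill-formed
[lfjfi] — violates constraint 4: syllable 1 onset /lfjf/ has 4 consonants (> 3) → ill-formed
[sup] — violates constraint 3: syllable 1 coda /p/ has 1 consonant (> 0) → ill-formed
[fzso.pbla] — σ1 onset /fzs/ (3C), coda /∅/ ok; σ2 onset /pbl/ (3C), coda /∅/ ok → well-formed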